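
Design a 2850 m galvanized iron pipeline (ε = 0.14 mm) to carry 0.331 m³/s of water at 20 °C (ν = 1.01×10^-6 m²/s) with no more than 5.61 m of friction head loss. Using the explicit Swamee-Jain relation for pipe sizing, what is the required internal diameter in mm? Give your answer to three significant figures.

Swamee-Jain (Type III): D = 0.66·[ε^1.25·(LQ²/(gh_f))^4.75 + ν·Q^9.4·(L/(gh_f))^5.2]^0.04
LQ²/(gh_f) = 5.674; L/(gh_f) = 51.79
Term 1 = ε^1.25·(…)^4.75 = 0.0580; Term 2 = ν·Q^9.4·(…)^5.2 = 0.0254
D = 0.66·(0.0580 + 0.0254)^0.04 = 0.5976 m = 598 mm
Check: V = 1.18 m/s, Re = 6.98×10^5, f = 0.01545, h_f = 5.23 m ≈ 5.61 m ✓

D ≈ 598 mm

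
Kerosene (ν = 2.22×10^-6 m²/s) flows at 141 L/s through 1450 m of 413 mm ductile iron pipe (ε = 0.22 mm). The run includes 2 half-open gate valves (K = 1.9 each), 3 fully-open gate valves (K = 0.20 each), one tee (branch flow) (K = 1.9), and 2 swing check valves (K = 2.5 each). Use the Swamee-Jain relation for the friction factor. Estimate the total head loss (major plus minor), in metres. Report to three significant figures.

V = 4Q/(πD²) = 1.053 m/s; V²/2g = 0.05646 m
Re = 1.96×10^5, ε/D = 5.33×10^-4 → f = 0.01914 (Swamee-Jain)
Major: h_f = f(L/D)·V²/2g = 0.01914·3511·0.05646 = 3.794 m
Minor: ΣK = 11.3; h_m = ΣK·V²/2g = 0.6380 m
Total H_L = 3.794 + 0.6380 = 4.432 m

H_L ≈ 4.43 m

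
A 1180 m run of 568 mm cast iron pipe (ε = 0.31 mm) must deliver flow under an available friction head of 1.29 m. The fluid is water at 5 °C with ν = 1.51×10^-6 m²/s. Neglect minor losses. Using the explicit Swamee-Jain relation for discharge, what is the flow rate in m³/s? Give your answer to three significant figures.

Swamee-Jain (Type II): Q = -0.965·√(gD⁵h_f/L)·ln[ε/(3.7D) + √(3.17ν²L/(gD³h_f))]
√(gD⁵h_f/L) = √(9.81·0.568⁵·1.29/1180) = 0.02518
ε/(3.7D) = 1.48×10^-4; √(3.17ν²L/(gD³h_f)) = 6.06×10^-5
Q = -0.965·0.02518·ln(2.082×10^-4) = 0.2060 m³/s
Check: V = 0.813 m/s, Re = 3.06×10^5, f = 0.01856, h_f = 1.30 m ≈ 1.29 m ✓

Q ≈ 0.206 m³/s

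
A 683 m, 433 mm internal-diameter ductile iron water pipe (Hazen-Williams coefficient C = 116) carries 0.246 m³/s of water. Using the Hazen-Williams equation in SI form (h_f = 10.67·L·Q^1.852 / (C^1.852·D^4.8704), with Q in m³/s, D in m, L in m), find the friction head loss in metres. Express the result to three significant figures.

h_f ≈ 4.80 m

h_f = 10.67·683·0.246^1.852 / (116^1.852·0.433^4.8704) = 4.805 m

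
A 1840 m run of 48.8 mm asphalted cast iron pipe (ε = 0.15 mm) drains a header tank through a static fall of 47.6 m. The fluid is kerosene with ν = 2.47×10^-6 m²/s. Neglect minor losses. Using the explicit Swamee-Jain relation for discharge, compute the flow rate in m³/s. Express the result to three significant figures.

Q ≈ 0.00164 m³/s

Swamee-Jain (Type II): Q = -0.965·√(gD⁵h_f/L)·ln[ε/(3.7D) + √(3.17ν²L/(gD³h_f))]
√(gD⁵h_f/L) = √(9.81·0.0488⁵·47.6/1840) = 2.650×10^-4
ε/(3.7D) = 8.31×10^-4; √(3.17ν²L/(gD³h_f)) = 8.10×10^-4
Q = -0.965·2.650×10^-4·ln(0.001641) = 0.001640 m³/s
Check: V = 0.877 m/s, Re = 1.73×10^4, f = 0.03265, h_f = 48.2 m ≈ 47.6 m ✓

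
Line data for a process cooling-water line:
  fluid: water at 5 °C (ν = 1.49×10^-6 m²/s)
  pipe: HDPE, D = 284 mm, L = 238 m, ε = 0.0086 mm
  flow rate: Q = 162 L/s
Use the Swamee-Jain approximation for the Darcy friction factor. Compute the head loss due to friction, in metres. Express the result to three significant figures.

V = 4Q/(πD²) = 4·0.162/(π·0.284²) = 2.557 m/s
Re = VD/ν = 2.557·0.284/1.49×10^-6 = 4.87×10^5 → turbulent
ε/D = 0.0086/284 = 3.03×10^-5
Swamee-Jain: f = 0.01361
h_f = f(L/D)V²/(2g) = 0.01361·(238/0.284)·2.557²/(2·9.81) = 3.802 m

h_f ≈ 3.80 m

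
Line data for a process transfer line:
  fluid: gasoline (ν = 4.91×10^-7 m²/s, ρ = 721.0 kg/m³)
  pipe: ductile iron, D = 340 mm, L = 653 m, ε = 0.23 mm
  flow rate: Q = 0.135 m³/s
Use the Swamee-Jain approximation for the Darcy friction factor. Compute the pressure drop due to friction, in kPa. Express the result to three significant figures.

Δp ≈ 28.1 kPa

V = 4Q/(πD²) = 4·0.135/(π·0.340²) = 1.487 m/s
Re = VD/ν = 1.487·0.340/4.91×10^-7 = 1.03×10^6 → turbulent
ε/D = 0.23/340 = 6.76×10^-4
Swamee-Jain: f = 0.01838
h_f = f(L/D)V²/(2g) = 0.01838·(653/0.340)·1.487²/(2·9.81) = 3.978 m
Δp = ρg·h_f = 721.0·9.81·3.978 = 28.14 kPa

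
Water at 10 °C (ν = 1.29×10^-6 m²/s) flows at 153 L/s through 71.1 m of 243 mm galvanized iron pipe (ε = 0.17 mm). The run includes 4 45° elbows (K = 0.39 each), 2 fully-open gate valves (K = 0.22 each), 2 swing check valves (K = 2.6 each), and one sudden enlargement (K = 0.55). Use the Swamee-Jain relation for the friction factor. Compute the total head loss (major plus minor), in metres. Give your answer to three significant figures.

V = 4Q/(πD²) = 3.299 m/s; V²/2g = 0.5547 m
Re = 6.21×10^5, ε/D = 7.00×10^-4 → f = 0.01877 (Swamee-Jain)
Major: h_f = f(L/D)·V²/2g = 0.01877·292.6·0.5547 = 3.047 m
Minor: ΣK = 7.75; h_m = ΣK·V²/2g = 4.299 m
Total H_L = 3.047 + 4.299 = 7.346 m

H_L ≈ 7.35 m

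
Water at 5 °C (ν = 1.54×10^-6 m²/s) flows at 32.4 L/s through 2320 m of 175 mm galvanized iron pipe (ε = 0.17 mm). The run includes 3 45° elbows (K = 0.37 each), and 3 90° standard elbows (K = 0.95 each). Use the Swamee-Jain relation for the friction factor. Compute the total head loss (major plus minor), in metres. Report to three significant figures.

V = 4Q/(πD²) = 1.347 m/s; V²/2g = 0.09248 m
Re = 1.53×10^5, ε/D = 9.71×10^-4 → f = 0.02146 (Swamee-Jain)
Major: h_f = f(L/D)·V²/2g = 0.02146·13257·0.09248 = 26.31 m
Minor: ΣK = 3.96; h_m = ΣK·V²/2g = 0.3662 m
Total H_L = 26.31 + 0.3662 = 26.68 m

H_L ≈ 26.7 m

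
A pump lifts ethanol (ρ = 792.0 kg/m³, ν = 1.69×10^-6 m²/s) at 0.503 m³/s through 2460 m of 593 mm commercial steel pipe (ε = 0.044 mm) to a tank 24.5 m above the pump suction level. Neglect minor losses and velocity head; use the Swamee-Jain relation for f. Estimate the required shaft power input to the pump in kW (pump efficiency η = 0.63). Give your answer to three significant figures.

V = 4Q/(πD²) = 1.821 m/s; Re = 6.39×10^5; ε/D = 7.42×10^-5; f = 0.01374
h_f = f(L/D)V²/2g = 9.636 m
Total head H = z + h_f = 24.5 + 9.636 = 34.14 m
P_hyd = ρgQH = 792.0·9.81·0.503·34.14 = 133.4 kW
P_shaft = P_hyd/η = 133.4/0.63 = 211.8 kW

P_shaft ≈ 212 kW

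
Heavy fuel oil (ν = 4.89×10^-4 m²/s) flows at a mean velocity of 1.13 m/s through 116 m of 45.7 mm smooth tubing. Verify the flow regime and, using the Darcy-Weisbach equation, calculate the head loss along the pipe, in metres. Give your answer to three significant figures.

h_f ≈ 100 m

Re = VD/ν = 1.13·0.04570/4.89×10^-4 = 106 → laminar (Re < 2300)
f = 64/Re = 0.6060
h_f = f(L/D)V²/(2g) = 0.6060·(116/0.04570)·1.13²/(2·9.81) = 100.1 m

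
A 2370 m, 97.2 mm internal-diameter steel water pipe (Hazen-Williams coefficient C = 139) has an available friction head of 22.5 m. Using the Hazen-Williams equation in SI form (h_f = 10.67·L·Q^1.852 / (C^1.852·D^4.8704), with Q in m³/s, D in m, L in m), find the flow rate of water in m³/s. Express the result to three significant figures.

Rearranging: Q = [h_f·C^1.852·D^4.8704 / (10.67·L)]^(1/1.852)
Q = [22.5·139^1.852·0.0972^4.8704 / (10.67·2370)]^0.540 = 0.006816 m³/s

Q ≈ 0.00682 m³/s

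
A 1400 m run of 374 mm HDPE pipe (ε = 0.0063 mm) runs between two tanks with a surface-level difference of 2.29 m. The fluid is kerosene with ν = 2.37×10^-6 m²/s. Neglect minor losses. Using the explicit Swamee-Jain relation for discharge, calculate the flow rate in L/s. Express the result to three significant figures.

Q ≈ 92.1 L/s

Swamee-Jain (Type II): Q = -0.965·√(gD⁵h_f/L)·ln[ε/(3.7D) + √(3.17ν²L/(gD³h_f))]
√(gD⁵h_f/L) = √(9.81·0.374⁵·2.29/1400) = 0.01084
ε/(3.7D) = 4.55×10^-6; √(3.17ν²L/(gD³h_f)) = 1.46×10^-4
Q = -0.965·0.01084·ln(1.502×10^-4) = 0.09206 m³/s
Check: V = 0.838 m/s, Re = 1.32×10^5, f = 0.01699, h_f = 2.28 m ≈ 2.29 m ✓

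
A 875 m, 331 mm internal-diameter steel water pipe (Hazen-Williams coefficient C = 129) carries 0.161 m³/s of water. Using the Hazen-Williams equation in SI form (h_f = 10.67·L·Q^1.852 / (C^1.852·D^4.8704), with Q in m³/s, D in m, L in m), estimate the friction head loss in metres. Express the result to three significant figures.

h_f = 10.67·875·0.161^1.852 / (129^1.852·0.331^4.8704) = 8.532 m

h_f ≈ 8.53 m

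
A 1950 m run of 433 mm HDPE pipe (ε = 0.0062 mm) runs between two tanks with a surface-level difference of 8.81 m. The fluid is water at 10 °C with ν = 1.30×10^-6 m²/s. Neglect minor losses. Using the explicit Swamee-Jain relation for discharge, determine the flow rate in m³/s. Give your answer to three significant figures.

Q ≈ 0.252 m³/s

Swamee-Jain (Type II): Q = -0.965·√(gD⁵h_f/L)·ln[ε/(3.7D) + √(3.17ν²L/(gD³h_f))]
√(gD⁵h_f/L) = √(9.81·0.433⁵·8.81/1950) = 0.02597
ε/(3.7D) = 3.87×10^-6; √(3.17ν²L/(gD³h_f)) = 3.86×10^-5
Q = -0.965·0.02597·ln(4.246×10^-5) = 0.2523 m³/s
Check: V = 1.71 m/s, Re = 5.71×10^5, f = 0.01303, h_f = 8.78 m ≈ 8.81 m ✓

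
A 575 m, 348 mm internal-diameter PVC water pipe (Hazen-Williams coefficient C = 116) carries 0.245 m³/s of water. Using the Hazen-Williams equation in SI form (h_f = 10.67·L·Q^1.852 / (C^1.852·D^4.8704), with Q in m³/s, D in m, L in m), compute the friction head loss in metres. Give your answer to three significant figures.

h_f = 10.67·575·0.245^1.852 / (116^1.852·0.348^4.8704) = 11.64 m

h_f ≈ 11.6 m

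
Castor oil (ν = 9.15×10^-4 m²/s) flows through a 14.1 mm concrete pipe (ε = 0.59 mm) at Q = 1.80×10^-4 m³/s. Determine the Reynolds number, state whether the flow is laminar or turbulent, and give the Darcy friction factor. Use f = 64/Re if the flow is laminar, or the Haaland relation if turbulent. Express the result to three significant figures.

V = 4Q/(πD²) = 1.153 m/s
Re = VD/ν = 1.153·0.0141/9.15×10^-4 = 17.8
Re < 2300 → laminar → f = 64/Re = 3.603

Re ≈ 17.8; laminar; f = 64/Re ≈ 3.60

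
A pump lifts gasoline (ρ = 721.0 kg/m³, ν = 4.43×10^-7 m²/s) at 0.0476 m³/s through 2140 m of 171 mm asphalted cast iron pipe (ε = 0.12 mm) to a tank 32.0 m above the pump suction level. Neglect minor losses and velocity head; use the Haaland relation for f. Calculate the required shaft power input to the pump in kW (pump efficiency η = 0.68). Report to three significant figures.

V = 4Q/(πD²) = 2.073 m/s; Re = 8.00×10^5; ε/D = 7.02×10^-4; f = 0.01851
h_f = f(L/D)V²/2g = 50.72 m
Total head H = z + h_f = 32.0 + 50.72 = 82.72 m
P_hyd = ρgQH = 721.0·9.81·0.0476·82.72 = 27.85 kW
P_shaft = P_hyd/η = 27.85/0.68 = 40.95 kW

P_shaft ≈ 41.0 kW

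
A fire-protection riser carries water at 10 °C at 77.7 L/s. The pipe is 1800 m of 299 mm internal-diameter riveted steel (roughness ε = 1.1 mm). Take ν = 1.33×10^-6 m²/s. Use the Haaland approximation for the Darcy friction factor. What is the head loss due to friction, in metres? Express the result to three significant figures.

h_f ≈ 10.6 m

V = 4Q/(πD²) = 4·0.0777/(π·0.299²) = 1.107 m/s
Re = VD/ν = 1.107·0.299/1.33×10^-6 = 2.49×10^5 → turbulent
ε/D = 1.1/299 = 0.00368
Haaland: f = 0.02821
h_f = f(L/D)V²/(2g) = 0.02821·(1800/0.299)·1.107²/(2·9.81) = 10.60 m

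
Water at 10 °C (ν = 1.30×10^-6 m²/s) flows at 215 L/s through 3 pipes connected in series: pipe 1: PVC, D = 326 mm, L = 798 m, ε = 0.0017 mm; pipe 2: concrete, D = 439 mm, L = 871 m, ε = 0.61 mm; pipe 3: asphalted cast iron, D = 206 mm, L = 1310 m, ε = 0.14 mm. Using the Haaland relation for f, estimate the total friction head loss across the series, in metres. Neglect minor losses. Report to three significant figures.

H ≈ 262 m

Pipe 1: V = 2.576 m/s, Re = 6.46×10^5, ε/D = 5.21×10^-6, f = 0.01255, h_1 = f(L/D)V²/2g = 10.39 m
Pipe 2: V = 1.420 m/s, Re = 4.80×10^5, ε/D = 0.00139, f = 0.02178, h_2 = f(L/D)V²/2g = 4.444 m
Pipe 3: V = 6.451 m/s, Re = 1.02×10^6, ε/D = 6.80×10^-4, f = 0.01829, h_3 = f(L/D)V²/2g = 246.7 m
Series → Q common, losses add: H = Σh = 261.6 m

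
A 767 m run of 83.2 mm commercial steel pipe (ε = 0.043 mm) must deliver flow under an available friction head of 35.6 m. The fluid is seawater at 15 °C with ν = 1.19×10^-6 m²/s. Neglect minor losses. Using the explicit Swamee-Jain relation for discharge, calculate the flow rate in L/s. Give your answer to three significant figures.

Swamee-Jain (Type II): Q = -0.965·√(gD⁵h_f/L)·ln[ε/(3.7D) + √(3.17ν²L/(gD³h_f))]
√(gD⁵h_f/L) = √(9.81·0.0832⁵·35.6/767) = 0.001347
ε/(3.7D) = 1.40×10^-4; √(3.17ν²L/(gD³h_f)) = 1.31×10^-4
Q = -0.965·0.001347·ln(2.705×10^-4) = 0.01068 m³/s
Check: V = 1.96 m/s, Re = 1.37×10^5, f = 0.01974, h_f = 35.8 m ≈ 35.6 m ✓

Q ≈ 10.7 L/s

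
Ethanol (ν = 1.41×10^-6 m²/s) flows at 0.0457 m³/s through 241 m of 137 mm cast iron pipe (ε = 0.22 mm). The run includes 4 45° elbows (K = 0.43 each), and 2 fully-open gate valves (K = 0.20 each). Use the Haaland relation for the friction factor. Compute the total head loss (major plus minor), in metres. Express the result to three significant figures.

V = 4Q/(πD²) = 3.100 m/s; V²/2g = 0.4899 m
Re = 3.01×10^5, ε/D = 0.00161 → f = 0.02277 (Haaland)
Major: h_f = f(L/D)·V²/2g = 0.02277·1759·0.4899 = 19.62 m
Minor: ΣK = 2.12; h_m = ΣK·V²/2g = 1.039 m
Total H_L = 19.62 + 1.039 = 20.66 m

H_L ≈ 20.7 m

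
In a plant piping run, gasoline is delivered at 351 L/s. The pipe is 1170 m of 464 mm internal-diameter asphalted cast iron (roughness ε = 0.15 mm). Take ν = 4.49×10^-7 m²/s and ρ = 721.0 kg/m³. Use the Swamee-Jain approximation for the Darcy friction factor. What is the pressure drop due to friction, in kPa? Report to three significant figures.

Δp ≈ 61.0 kPa

V = 4Q/(πD²) = 4·0.351/(π·0.464²) = 2.076 m/s
Re = VD/ν = 2.076·0.464/4.49×10^-7 = 2.15×10^6 → turbulent
ε/D = 0.15/464 = 3.23×10^-4
Swamee-Jain: f = 0.01559
h_f = f(L/D)V²/(2g) = 0.01559·(1170/0.464)·2.076²/(2·9.81) = 8.631 m
Δp = ρg·h_f = 721.0·9.81·8.631 = 61.05 kPa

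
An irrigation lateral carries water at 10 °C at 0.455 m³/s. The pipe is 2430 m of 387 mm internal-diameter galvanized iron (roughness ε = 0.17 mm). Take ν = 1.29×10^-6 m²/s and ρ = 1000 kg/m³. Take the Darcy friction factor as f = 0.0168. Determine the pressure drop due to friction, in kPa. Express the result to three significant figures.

Δp ≈ 789 kPa

V = 4Q/(πD²) = 4·0.455/(π·0.387²) = 3.868 m/s
h_f = f(L/D)V²/(2g) = 0.01680·(2430/0.387)·3.868²/(2·9.81) = 80.45 m
Δp = ρg·h_f = 1000·9.81·80.45 = 789.2 kPa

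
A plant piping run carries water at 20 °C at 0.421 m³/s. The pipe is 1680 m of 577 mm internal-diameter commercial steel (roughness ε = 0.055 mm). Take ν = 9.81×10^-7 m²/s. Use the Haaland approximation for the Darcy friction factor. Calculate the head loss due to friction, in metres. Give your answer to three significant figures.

V = 4Q/(πD²) = 4·0.421/(π·0.577²) = 1.610 m/s
Re = VD/ν = 1.610·0.577/9.81×10^-7 = 9.47×10^5 → turbulent
ε/D = 0.055/577 = 9.53×10^-5
Haaland: f = 0.01332
h_f = f(L/D)V²/(2g) = 0.01332·(1680/0.577)·1.610²/(2·9.81) = 5.123 m

h_f ≈ 5.12 m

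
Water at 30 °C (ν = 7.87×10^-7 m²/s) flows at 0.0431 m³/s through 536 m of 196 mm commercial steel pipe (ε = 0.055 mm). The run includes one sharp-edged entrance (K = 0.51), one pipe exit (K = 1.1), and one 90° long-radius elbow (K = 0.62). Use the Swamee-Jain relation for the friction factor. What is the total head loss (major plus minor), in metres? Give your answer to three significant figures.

H_L ≈ 4.97 m

V = 4Q/(πD²) = 1.428 m/s; V²/2g = 0.1040 m
Re = 3.56×10^5, ε/D = 2.81×10^-4 → f = 0.01666 (Swamee-Jain)
Major: h_f = f(L/D)·V²/2g = 0.01666·2735·0.1040 = 4.739 m
Minor: ΣK = 2.23; h_m = ΣK·V²/2g = 0.2319 m
Total H_L = 4.739 + 0.2319 = 4.971 m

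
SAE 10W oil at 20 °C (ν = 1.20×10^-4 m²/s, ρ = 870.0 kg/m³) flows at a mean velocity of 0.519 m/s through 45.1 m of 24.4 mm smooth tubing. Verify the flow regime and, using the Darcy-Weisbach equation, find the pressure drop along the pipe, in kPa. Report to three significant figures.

Δp ≈ 131 kPa

Re = VD/ν = 0.519·0.02440/1.20×10^-4 = 106 → laminar (Re < 2300)
f = 64/Re = 0.6065
h_f = f(L/D)V²/(2g) = 0.6065·(45.1/0.02440)·0.519²/(2·9.81) = 15.39 m
Δp = ρg·h_f = 870.0·9.81·15.39 = 131.3 kPa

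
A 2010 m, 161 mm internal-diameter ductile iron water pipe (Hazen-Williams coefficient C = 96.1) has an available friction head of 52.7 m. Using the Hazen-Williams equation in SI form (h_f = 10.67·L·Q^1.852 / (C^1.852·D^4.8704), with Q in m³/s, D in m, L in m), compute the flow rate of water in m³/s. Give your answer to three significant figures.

Rearranging: Q = [h_f·C^1.852·D^4.8704 / (10.67·L)]^(1/1.852)
Q = [52.7·96.1^1.852·0.161^4.8704 / (10.67·2010)]^0.540 = 0.03075 m³/s

Q ≈ 0.0307 m³/s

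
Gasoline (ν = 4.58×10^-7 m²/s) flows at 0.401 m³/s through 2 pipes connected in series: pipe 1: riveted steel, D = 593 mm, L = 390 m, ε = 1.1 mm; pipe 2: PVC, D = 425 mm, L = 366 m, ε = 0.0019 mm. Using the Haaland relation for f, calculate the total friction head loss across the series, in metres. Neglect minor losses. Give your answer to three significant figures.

H ≈ 5.16 m

Pipe 1: V = 1.452 m/s, Re = 1.88×10^6, ε/D = 0.00185, f = 0.02310, h_1 = f(L/D)V²/2g = 1.632 m
Pipe 2: V = 2.827 m/s, Re = 2.62×10^6, ε/D = 4.47×10^-6, f = 0.01007, h_2 = f(L/D)V²/2g = 3.530 m
Series → Q common, losses add: H = Σh = 5.162 m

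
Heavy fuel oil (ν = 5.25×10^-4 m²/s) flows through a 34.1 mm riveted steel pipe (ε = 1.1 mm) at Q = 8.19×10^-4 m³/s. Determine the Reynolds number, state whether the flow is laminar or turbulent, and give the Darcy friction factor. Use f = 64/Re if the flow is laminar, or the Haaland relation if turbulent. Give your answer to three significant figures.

V = 4Q/(πD²) = 0.8968 m/s
Re = VD/ν = 0.8968·0.0341/5.25×10^-4 = 58.2
Re < 2300 → laminar → f = 64/Re = 1.099

Re ≈ 58.2; laminar; f = 64/Re ≈ 1.10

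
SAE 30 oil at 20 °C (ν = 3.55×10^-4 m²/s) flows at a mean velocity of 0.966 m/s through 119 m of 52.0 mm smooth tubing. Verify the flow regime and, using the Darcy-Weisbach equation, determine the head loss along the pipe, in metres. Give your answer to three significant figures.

Re = VD/ν = 0.966·0.05200/3.55×10^-4 = 141 → laminar (Re < 2300)
f = 64/Re = 0.4523
h_f = f(L/D)V²/(2g) = 0.4523·(119/0.05200)·0.966²/(2·9.81) = 49.23 m

h_f ≈ 49.2 m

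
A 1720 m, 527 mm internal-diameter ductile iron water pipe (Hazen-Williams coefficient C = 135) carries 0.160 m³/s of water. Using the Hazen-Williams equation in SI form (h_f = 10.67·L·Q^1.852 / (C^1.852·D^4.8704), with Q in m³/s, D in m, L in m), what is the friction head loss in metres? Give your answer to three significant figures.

h_f = 10.67·1720·0.160^1.852 / (135^1.852·0.527^4.8704) = 1.582 m

h_f ≈ 1.58 m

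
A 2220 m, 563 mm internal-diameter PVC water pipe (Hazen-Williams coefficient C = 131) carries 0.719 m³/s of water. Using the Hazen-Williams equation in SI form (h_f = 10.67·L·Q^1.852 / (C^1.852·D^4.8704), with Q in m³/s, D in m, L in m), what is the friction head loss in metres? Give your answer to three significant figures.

h_f ≈ 25.3 m

h_f = 10.67·2220·0.719^1.852 / (131^1.852·0.563^4.8704) = 25.30 m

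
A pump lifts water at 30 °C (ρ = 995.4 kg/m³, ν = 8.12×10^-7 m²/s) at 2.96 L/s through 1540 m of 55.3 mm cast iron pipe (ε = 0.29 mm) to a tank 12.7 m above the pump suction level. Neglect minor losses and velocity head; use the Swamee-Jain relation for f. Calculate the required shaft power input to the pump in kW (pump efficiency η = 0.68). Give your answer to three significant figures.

V = 4Q/(πD²) = 1.232 m/s; Re = 8.39×10^4; ε/D = 0.00524; f = 0.03217
h_f = f(L/D)V²/2g = 69.34 m
Total head H = z + h_f = 12.7 + 69.34 = 82.04 m
P_hyd = ρgQH = 995.4·9.81·0.00296·82.04 = 2.371 kW
P_shaft = P_hyd/η = 2.371/0.68 = 3.487 kW

P_shaft ≈ 3.49 kW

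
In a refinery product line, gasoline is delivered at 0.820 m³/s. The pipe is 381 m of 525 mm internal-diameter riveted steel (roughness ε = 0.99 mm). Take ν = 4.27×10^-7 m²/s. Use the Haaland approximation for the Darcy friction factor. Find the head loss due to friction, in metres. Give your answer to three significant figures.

h_f ≈ 12.3 m

V = 4Q/(πD²) = 4·0.820/(π·0.525²) = 3.788 m/s
Re = VD/ν = 3.788·0.525/4.27×10^-7 = 4.66×10^6 → turbulent
ε/D = 0.99/525 = 0.00189
Haaland: f = 0.02314
h_f = f(L/D)V²/(2g) = 0.02314·(381/0.525)·3.788²/(2·9.81) = 12.28 m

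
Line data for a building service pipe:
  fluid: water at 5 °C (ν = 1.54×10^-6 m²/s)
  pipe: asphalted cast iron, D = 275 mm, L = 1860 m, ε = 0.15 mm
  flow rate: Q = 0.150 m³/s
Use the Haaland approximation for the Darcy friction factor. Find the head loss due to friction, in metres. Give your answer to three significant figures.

h_f ≈ 39.4 m

V = 4Q/(πD²) = 4·0.150/(π·0.275²) = 2.525 m/s
Re = VD/ν = 2.525·0.275/1.54×10^-6 = 4.51×10^5 → turbulent
ε/D = 0.15/275 = 5.45×10^-4
Haaland: f = 0.01794
h_f = f(L/D)V²/(2g) = 0.01794·(1860/0.275)·2.525²/(2·9.81) = 39.44 m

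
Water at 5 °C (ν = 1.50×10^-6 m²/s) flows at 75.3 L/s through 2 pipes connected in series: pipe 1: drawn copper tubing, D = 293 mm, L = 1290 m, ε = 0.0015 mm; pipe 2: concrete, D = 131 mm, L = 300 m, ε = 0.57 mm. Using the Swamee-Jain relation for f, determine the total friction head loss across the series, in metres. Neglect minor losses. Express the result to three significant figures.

Pipe 1: V = 1.117 m/s, Re = 2.18×10^5, ε/D = 5.12×10^-6, f = 0.01532, h_1 = f(L/D)V²/2g = 4.288 m
Pipe 2: V = 5.587 m/s, Re = 4.88×10^5, ε/D = 0.00435, f = 0.02945, h_2 = f(L/D)V²/2g = 107.3 m
Series → Q common, losses add: H = Σh = 111.6 m

H ≈ 112 m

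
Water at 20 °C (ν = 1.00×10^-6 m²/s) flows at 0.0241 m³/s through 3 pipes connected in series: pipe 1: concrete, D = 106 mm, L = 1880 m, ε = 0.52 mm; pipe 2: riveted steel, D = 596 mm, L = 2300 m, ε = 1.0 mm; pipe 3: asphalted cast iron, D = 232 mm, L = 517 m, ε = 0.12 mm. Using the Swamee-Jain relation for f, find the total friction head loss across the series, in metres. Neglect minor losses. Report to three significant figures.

Pipe 1: V = 2.731 m/s, Re = 2.89×10^5, ε/D = 0.00491, f = 0.03067, h_1 = f(L/D)V²/2g = 206.7 m
Pipe 2: V = 0.08638 m/s, Re = 5.15×10^4, ε/D = 0.00168, f = 0.02591, h_2 = f(L/D)V²/2g = 0.03803 m
Pipe 3: V = 0.5701 m/s, Re = 1.32×10^5, ε/D = 5.17×10^-4, f = 0.01982, h_3 = f(L/D)V²/2g = 0.7317 m
Series → Q common, losses add: H = Σh = 207.5 m

H ≈ 208 m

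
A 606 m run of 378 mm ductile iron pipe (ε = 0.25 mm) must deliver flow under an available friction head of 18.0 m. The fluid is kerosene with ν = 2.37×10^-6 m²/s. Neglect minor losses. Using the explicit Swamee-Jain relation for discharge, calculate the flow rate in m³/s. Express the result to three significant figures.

Swamee-Jain (Type II): Q = -0.965·√(gD⁵h_f/L)·ln[ε/(3.7D) + √(3.17ν²L/(gD³h_f))]
√(gD⁵h_f/L) = √(9.81·0.378⁵·18.0/606) = 0.04742
ε/(3.7D) = 1.79×10^-4; √(3.17ν²L/(gD³h_f)) = 3.36×10^-5
Q = -0.965·0.04742·ln(2.124×10^-4) = 0.3870 m³/s
Check: V = 3.45 m/s, Re = 5.50×10^5, f = 0.01864, h_f = 18.1 m ≈ 18.0 m ✓

Q ≈ 0.387 m³/s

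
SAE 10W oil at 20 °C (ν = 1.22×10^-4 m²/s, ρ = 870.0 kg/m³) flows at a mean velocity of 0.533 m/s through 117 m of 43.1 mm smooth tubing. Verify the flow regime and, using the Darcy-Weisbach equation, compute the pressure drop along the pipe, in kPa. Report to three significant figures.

Δp ≈ 114 kPa

Re = VD/ν = 0.533·0.04310/1.22×10^-4 = 188 → laminar (Re < 2300)
f = 64/Re = 0.3399
h_f = f(L/D)V²/(2g) = 0.3399·(117/0.04310)·0.533²/(2·9.81) = 13.36 m
Δp = ρg·h_f = 870.0·9.81·13.36 = 114.0 kPa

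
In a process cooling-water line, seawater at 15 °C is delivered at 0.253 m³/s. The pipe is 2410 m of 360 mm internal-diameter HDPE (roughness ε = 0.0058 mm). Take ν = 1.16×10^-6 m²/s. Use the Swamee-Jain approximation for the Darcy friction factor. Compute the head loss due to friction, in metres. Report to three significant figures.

V = 4Q/(πD²) = 4·0.253/(π·0.360²) = 2.486 m/s
Re = VD/ν = 2.486·0.360/1.16×10^-6 = 7.71×10^5 → turbulent
ε/D = 0.0058/360 = 1.61×10^-5
Swamee-Jain: f = 0.01246
h_f = f(L/D)V²/(2g) = 0.01246·(2410/0.360)·2.486²/(2·9.81) = 26.27 m

h_f ≈ 26.3 m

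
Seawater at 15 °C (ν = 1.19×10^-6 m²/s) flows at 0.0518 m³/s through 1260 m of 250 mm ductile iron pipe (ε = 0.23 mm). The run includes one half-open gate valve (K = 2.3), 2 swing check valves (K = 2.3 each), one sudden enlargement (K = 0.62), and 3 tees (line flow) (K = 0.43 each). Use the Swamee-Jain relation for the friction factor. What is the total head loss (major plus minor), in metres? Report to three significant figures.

H_L ≈ 6.43 m

V = 4Q/(πD²) = 1.055 m/s; V²/2g = 0.05676 m
Re = 2.22×10^5, ε/D = 9.20×10^-4 → f = 0.02074 (Swamee-Jain)
Major: h_f = f(L/D)·V²/2g = 0.02074·5040·0.05676 = 5.933 m
Minor: ΣK = 8.81; h_m = ΣK·V²/2g = 0.5000 m
Total H_L = 5.933 + 0.5000 = 6.433 m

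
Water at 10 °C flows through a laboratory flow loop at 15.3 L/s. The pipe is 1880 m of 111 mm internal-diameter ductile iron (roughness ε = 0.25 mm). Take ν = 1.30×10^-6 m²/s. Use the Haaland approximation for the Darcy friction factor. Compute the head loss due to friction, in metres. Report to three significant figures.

h_f ≈ 54.6 m

V = 4Q/(πD²) = 4·0.0153/(π·0.111²) = 1.581 m/s
Re = VD/ν = 1.581·0.111/1.30×10^-6 = 1.35×10^5 → turbulent
ε/D = 0.25/111 = 0.00225
Haaland: f = 0.02528
h_f = f(L/D)V²/(2g) = 0.02528·(1880/0.111)·1.581²/(2·9.81) = 54.56 m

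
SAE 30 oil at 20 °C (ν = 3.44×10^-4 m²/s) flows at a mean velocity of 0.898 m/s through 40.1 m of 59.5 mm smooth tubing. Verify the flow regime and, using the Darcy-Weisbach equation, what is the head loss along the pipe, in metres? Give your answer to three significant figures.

h_f ≈ 11.4 m

Re = VD/ν = 0.898·0.05950/3.44×10^-4 = 155 → laminar (Re < 2300)
f = 64/Re = 0.4120
h_f = f(L/D)V²/(2g) = 0.4120·(40.1/0.05950)·0.898²/(2·9.81) = 11.41 m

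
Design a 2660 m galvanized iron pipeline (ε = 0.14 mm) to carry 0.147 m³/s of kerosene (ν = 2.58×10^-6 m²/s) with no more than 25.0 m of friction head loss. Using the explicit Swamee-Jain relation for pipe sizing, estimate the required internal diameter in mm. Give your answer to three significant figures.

Swamee-Jain (Type III): D = 0.66·[ε^1.25·(LQ²/(gh_f))^4.75 + ν·Q^9.4·(L/(gh_f))^5.2]^0.04
LQ²/(gh_f) = 0.2344; L/(gh_f) = 10.85
Term 1 = ε^1.25·(…)^4.75 = 1.55×10^-8; Term 2 = ν·Q^9.4·(…)^5.2 = 9.29×10^-9
D = 0.66·(1.55×10^-8 + 9.29×10^-9)^0.04 = 0.3276 m = 328 mm
Check: V = 1.74 m/s, Re = 2.21×10^5, f = 0.01836, h_f = 23.1 m ≈ 25.0 m ✓

D ≈ 328 mm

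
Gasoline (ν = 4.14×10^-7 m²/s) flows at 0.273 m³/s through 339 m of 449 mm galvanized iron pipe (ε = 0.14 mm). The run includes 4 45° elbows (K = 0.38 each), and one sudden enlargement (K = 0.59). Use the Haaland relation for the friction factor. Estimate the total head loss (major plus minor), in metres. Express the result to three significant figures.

H_L ≈ 2.09 m

V = 4Q/(πD²) = 1.724 m/s; V²/2g = 0.1515 m
Re = 1.87×10^6, ε/D = 3.12×10^-4 → f = 0.01543 (Haaland)
Major: h_f = f(L/D)·V²/2g = 0.01543·755.0·0.1515 = 1.765 m
Minor: ΣK = 2.11; h_m = ΣK·V²/2g = 0.3197 m
Total H_L = 1.765 + 0.3197 = 2.085 m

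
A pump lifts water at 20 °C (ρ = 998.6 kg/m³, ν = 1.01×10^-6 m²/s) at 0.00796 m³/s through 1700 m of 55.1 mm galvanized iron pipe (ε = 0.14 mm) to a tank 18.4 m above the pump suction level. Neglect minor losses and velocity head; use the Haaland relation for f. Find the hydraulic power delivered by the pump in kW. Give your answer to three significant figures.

P_hyd ≈ 36.6 kW

V = 4Q/(πD²) = 3.338 m/s; Re = 1.82×10^5; ε/D = 0.00254; f = 0.02577
h_f = f(L/D)V²/2g = 451.6 m
Total head H = z + h_f = 18.4 + 451.6 = 470.0 m
P_hyd = ρgQH = 998.6·9.81·0.00796·470.0 = 36.65 kW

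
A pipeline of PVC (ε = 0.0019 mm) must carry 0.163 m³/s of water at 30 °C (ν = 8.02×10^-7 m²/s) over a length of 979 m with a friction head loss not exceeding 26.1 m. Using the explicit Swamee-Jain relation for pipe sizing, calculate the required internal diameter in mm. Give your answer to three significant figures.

D ≈ 252 mm

Swamee-Jain (Type III): D = 0.66·[ε^1.25·(LQ²/(gh_f))^4.75 + ν·Q^9.4·(L/(gh_f))^5.2]^0.04
LQ²/(gh_f) = 0.1016; L/(gh_f) = 3.824
Term 1 = ε^1.25·(…)^4.75 = 1.35×10^-12; Term 2 = ν·Q^9.4·(…)^5.2 = 3.37×10^-11
D = 0.66·(1.35×10^-12 + 3.37×10^-11)^0.04 = 0.2520 m = 252 mm
Check: V = 3.27 m/s, Re = 1.03×10^6, f = 0.01175, h_f = 24.9 m ≈ 26.1 m ✓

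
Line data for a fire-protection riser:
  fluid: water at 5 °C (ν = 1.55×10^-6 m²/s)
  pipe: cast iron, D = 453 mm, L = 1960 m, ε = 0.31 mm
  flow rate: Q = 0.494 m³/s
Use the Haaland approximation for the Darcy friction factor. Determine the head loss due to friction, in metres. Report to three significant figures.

V = 4Q/(πD²) = 4·0.494/(π·0.453²) = 3.065 m/s
Re = VD/ν = 3.065·0.453/1.55×10^-6 = 8.96×10^5 → turbulent
ε/D = 0.31/453 = 6.84×10^-4
Haaland: f = 0.01837
h_f = f(L/D)V²/(2g) = 0.01837·(1960/0.453)·3.065²/(2·9.81) = 38.05 m

h_f ≈ 38.1 m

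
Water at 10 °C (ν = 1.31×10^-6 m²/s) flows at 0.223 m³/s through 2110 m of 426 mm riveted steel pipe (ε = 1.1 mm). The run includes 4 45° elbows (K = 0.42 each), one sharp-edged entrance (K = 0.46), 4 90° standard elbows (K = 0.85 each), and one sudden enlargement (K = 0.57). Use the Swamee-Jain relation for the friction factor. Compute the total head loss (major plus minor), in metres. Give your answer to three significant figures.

H_L ≈ 16.5 m

V = 4Q/(πD²) = 1.565 m/s; V²/2g = 0.1248 m
Re = 5.09×10^5, ε/D = 0.00258 → f = 0.02550 (Swamee-Jain)
Major: h_f = f(L/D)·V²/2g = 0.02550·4953·0.1248 = 15.76 m
Minor: ΣK = 6.11; h_m = ΣK·V²/2g = 0.7623 m
Total H_L = 15.76 + 0.7623 = 16.52 m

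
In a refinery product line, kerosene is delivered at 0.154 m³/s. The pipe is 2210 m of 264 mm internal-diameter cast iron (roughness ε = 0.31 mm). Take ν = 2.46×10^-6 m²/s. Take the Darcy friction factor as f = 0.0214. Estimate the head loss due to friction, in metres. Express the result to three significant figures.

h_f ≈ 72.3 m

V = 4Q/(πD²) = 4·0.154/(π·0.264²) = 2.813 m/s
h_f = f(L/D)V²/(2g) = 0.02140·(2210/0.264)·2.813²/(2·9.81) = 72.27 m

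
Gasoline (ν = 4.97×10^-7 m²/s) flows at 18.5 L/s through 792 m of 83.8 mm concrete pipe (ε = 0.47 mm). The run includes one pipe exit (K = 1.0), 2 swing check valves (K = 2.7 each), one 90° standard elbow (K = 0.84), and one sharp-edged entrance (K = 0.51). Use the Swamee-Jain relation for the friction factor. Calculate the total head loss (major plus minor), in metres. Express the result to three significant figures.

H_L ≈ 176 m

V = 4Q/(πD²) = 3.354 m/s; V²/2g = 0.5734 m
Re = 5.66×10^5, ε/D = 0.00561 → f = 0.03169 (Swamee-Jain)
Major: h_f = f(L/D)·V²/2g = 0.03169·9451·0.5734 = 171.8 m
Minor: ΣK = 7.75; h_m = ΣK·V²/2g = 4.444 m
Total H_L = 171.8 + 4.444 = 176.2 m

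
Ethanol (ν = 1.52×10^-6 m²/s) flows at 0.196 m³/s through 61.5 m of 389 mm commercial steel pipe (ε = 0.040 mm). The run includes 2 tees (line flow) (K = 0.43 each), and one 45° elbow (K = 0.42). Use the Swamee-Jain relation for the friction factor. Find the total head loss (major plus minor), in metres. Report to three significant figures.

H_L ≈ 0.502 m

V = 4Q/(πD²) = 1.649 m/s; V²/2g = 0.1386 m
Re = 4.22×10^5, ε/D = 1.03×10^-4 → f = 0.01479 (Swamee-Jain)
Major: h_f = f(L/D)·V²/2g = 0.01479·158.1·0.1386 = 0.3242 m
Minor: ΣK = 1.28; h_m = ΣK·V²/2g = 0.1774 m
Total H_L = 0.3242 + 0.1774 = 0.5016 m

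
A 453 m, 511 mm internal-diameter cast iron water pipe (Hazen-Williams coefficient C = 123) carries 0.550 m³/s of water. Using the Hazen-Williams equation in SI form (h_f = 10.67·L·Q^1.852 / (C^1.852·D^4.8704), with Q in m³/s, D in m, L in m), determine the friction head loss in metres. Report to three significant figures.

h_f ≈ 5.66 m

h_f = 10.67·453·0.550^1.852 / (123^1.852·0.511^4.8704) = 5.663 m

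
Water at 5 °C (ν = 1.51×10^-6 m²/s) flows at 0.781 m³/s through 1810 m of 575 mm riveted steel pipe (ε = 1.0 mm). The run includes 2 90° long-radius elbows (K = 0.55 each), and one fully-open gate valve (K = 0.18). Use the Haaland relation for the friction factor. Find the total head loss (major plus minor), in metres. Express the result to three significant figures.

H_L ≈ 33.6 m

V = 4Q/(πD²) = 3.008 m/s; V²/2g = 0.4611 m
Re = 1.15×10^6, ε/D = 0.00174 → f = 0.02278 (Haaland)
Major: h_f = f(L/D)·V²/2g = 0.02278·3148·0.4611 = 33.06 m
Minor: ΣK = 1.28; h_m = ΣK·V²/2g = 0.5901 m
Total H_L = 33.06 + 0.5901 = 33.65 m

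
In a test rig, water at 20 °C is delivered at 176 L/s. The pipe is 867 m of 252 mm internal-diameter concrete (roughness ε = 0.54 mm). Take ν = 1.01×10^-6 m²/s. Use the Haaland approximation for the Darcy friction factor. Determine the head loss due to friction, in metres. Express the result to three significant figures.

h_f ≈ 52.6 m

V = 4Q/(πD²) = 4·0.176/(π·0.252²) = 3.529 m/s
Re = VD/ν = 3.529·0.252/1.01×10^-6 = 8.80×10^5 → turbulent
ε/D = 0.54/252 = 0.00214
Haaland: f = 0.02408
h_f = f(L/D)V²/(2g) = 0.02408·(867/0.252)·3.529²/(2·9.81) = 52.58 m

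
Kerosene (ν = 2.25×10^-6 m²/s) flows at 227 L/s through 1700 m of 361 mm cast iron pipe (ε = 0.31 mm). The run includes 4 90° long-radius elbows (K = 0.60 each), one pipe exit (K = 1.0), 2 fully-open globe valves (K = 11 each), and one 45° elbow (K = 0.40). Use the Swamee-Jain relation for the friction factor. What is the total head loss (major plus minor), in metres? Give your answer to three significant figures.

V = 4Q/(πD²) = 2.218 m/s; V²/2g = 0.2507 m
Re = 3.56×10^5, ε/D = 8.59×10^-4 → f = 0.01998 (Swamee-Jain)
Major: h_f = f(L/D)·V²/2g = 0.01998·4709·0.2507 = 23.58 m
Minor: ΣK = 25.8; h_m = ΣK·V²/2g = 6.468 m
Total H_L = 23.58 + 6.468 = 30.05 m

H_L ≈ 30.1 m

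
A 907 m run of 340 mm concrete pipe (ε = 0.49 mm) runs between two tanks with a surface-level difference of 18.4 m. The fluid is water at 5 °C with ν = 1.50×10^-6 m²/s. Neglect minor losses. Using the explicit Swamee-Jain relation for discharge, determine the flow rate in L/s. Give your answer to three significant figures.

Swamee-Jain (Type II): Q = -0.965·√(gD⁵h_f/L)·ln[ε/(3.7D) + √(3.17ν²L/(gD³h_f))]
√(gD⁵h_f/L) = √(9.81·0.340⁵·18.4/907) = 0.03007
ε/(3.7D) = 3.90×10^-4; √(3.17ν²L/(gD³h_f)) = 3.02×10^-5
Q = -0.965·0.03007·ln(4.197×10^-4) = 0.2256 m³/s
Check: V = 2.49 m/s, Re = 5.63×10^5, f = 0.02203, h_f = 18.5 m ≈ 18.4 m ✓

Q ≈ 226 L/s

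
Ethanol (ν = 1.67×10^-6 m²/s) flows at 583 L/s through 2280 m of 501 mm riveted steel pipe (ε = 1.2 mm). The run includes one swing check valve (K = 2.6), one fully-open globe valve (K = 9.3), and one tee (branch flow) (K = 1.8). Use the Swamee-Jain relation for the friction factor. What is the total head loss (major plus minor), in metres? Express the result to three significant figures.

V = 4Q/(πD²) = 2.957 m/s; V²/2g = 0.4458 m
Re = 8.87×10^5, ε/D = 0.00240 → f = 0.02485 (Swamee-Jain)
Major: h_f = f(L/D)·V²/2g = 0.02485·4551·0.4458 = 50.40 m
Minor: ΣK = 13.7; h_m = ΣK·V²/2g = 6.107 m
Total H_L = 50.40 + 6.107 = 56.51 m

H_L ≈ 56.5 m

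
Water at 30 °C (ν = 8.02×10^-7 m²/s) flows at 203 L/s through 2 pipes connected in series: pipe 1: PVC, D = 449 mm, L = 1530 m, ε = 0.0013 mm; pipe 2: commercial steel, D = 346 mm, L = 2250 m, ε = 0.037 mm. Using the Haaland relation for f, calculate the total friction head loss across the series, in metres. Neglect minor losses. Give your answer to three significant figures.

Pipe 1: V = 1.282 m/s, Re = 7.18×10^5, ε/D = 2.90×10^-6, f = 0.01230, h_1 = f(L/D)V²/2g = 3.511 m
Pipe 2: V = 2.159 m/s, Re = 9.31×10^5, ε/D = 1.07×10^-4, f = 0.01350, h_2 = f(L/D)V²/2g = 20.86 m
Series → Q common, losses add: H = Σh = 24.37 m

H ≈ 24.4 m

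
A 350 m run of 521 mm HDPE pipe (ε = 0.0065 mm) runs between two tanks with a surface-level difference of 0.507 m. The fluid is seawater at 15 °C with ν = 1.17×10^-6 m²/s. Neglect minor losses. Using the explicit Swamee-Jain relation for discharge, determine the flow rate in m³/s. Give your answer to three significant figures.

Q ≈ 0.223 m³/s

Swamee-Jain (Type II): Q = -0.965·√(gD⁵h_f/L)·ln[ε/(3.7D) + √(3.17ν²L/(gD³h_f))]
√(gD⁵h_f/L) = √(9.81·0.521⁵·0.507/350) = 0.02336
ε/(3.7D) = 3.37×10^-6; √(3.17ν²L/(gD³h_f)) = 4.65×10^-5
Q = -0.965·0.02336·ln(4.984×10^-5) = 0.2233 m³/s
Check: V = 1.05 m/s, Re = 4.66×10^5, f = 0.01345, h_f = 0.505 m ≈ 0.507 m ✓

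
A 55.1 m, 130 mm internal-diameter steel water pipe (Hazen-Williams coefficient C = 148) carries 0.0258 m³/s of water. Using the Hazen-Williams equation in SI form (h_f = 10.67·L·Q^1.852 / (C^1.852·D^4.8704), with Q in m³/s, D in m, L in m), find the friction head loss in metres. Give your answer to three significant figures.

h_f = 10.67·55.1·0.0258^1.852 / (148^1.852·0.130^4.8704) = 1.330 m

h_f ≈ 1.33 m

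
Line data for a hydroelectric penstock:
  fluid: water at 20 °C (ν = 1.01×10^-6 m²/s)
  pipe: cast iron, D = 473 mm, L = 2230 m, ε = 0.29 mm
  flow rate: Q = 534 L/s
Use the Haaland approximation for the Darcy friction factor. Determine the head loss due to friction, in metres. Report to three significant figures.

V = 4Q/(πD²) = 4·0.534/(π·0.473²) = 3.039 m/s
Re = VD/ν = 3.039·0.473/1.01×10^-6 = 1.42×10^6 → turbulent
ε/D = 0.29/473 = 6.13×10^-4
Haaland: f = 0.01780
h_f = f(L/D)V²/(2g) = 0.01780·(2230/0.473)·3.039²/(2·9.81) = 39.49 m

h_f ≈ 39.5 m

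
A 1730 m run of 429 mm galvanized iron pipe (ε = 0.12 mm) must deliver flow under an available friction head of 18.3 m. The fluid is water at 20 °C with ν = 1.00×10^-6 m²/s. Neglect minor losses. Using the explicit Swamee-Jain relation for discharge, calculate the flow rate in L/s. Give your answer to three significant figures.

Swamee-Jain (Type II): Q = -0.965·√(gD⁵h_f/L)·ln[ε/(3.7D) + √(3.17ν²L/(gD³h_f))]
√(gD⁵h_f/L) = √(9.81·0.429⁵·18.3/1730) = 0.03883
ε/(3.7D) = 7.56×10^-5; √(3.17ν²L/(gD³h_f)) = 1.97×10^-5
Q = -0.965·0.03883·ln(9.527×10^-5) = 0.3469 m³/s
Check: V = 2.40 m/s, Re = 1.03×10^6, f = 0.01555, h_f = 18.4 m ≈ 18.3 m ✓

Q ≈ 347 L/s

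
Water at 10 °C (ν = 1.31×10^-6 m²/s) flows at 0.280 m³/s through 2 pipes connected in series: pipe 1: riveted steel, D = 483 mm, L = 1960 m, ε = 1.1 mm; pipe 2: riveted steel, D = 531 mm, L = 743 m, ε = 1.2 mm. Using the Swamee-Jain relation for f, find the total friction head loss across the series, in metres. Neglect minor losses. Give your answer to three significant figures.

H ≈ 14.7 m

Pipe 1: V = 1.528 m/s, Re = 5.63×10^5, ε/D = 0.00228, f = 0.02465, h_1 = f(L/D)V²/2g = 11.91 m
Pipe 2: V = 1.264 m/s, Re = 5.13×10^5, ε/D = 0.00226, f = 0.02464, h_2 = f(L/D)V²/2g = 2.809 m
Series → Q common, losses add: H = Σh = 14.72 m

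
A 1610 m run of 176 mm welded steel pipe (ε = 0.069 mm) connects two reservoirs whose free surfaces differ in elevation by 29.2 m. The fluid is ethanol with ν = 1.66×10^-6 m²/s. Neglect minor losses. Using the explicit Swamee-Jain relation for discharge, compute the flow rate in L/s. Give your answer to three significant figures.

Q ≈ 45.0 L/s

Swamee-Jain (Type II): Q = -0.965·√(gD⁵h_f/L)·ln[ε/(3.7D) + √(3.17ν²L/(gD³h_f))]
√(gD⁵h_f/L) = √(9.81·0.176⁵·29.2/1610) = 0.005481
ε/(3.7D) = 1.06×10^-4; √(3.17ν²L/(gD³h_f)) = 9.49×10^-5
Q = -0.965·0.005481·ln(2.009×10^-4) = 0.04503 m³/s
Check: V = 1.85 m/s, Re = 1.96×10^5, f = 0.01838, h_f = 29.4 m ≈ 29.2 m ✓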